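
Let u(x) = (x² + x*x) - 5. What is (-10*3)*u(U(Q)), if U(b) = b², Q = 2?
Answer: -810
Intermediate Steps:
u(x) = -5 + 2*x² (u(x) = (x² + x²) - 5 = 2*x² - 5 = -5 + 2*x²)
(-10*3)*u(U(Q)) = (-10*3)*(-5 + 2*(2²)²) = -30*(-5 + 2*4²) = -30*(-5 + 2*16) = -30*(-5 + 32) = -30*27 = -810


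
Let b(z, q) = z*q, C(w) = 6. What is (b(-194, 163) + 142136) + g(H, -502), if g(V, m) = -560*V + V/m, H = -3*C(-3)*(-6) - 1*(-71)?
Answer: 5157369/502 ≈ 10274.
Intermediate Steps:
H = 179 (H = -3*6*(-6) - 1*(-71) = -18*(-6) + 71 = 108 + 71 = 179)
b(z, q) = q*z
(b(-194, 163) + 142136) + g(H, -502) = (163*(-194) + 142136) + (-560*179 + 179/(-502)) = (-31622 + 142136) + (-100240 + 179*(-1/502)) = 110514 + (-100240 - 179/502) = 110514 - 50320659/502 = 5157369/502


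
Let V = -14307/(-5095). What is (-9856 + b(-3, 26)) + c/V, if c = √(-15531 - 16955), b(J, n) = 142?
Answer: -9714 + 5095*I*√32486/14307 ≈ -9714.0 + 64.187*I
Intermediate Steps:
V = 14307/5095 (V = -14307*(-1/5095) = 14307/5095 ≈ 2.8080)
c = I*√32486 (c = √(-32486) = I*√32486 ≈ 180.24*I)
(-9856 + b(-3, 26)) + c/V = (-9856 + 142) + (I*√32486)/(14307/5095) = -9714 + (I*√32486)*(5095/14307) = -9714 + 5095*I*√32486/14307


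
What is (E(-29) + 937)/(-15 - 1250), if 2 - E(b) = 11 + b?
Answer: -87/115 ≈ -0.75652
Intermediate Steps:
E(b) = -9 - b (E(b) = 2 - (11 + b) = 2 + (-11 - b) = -9 - b)
(E(-29) + 937)/(-15 - 1250) = ((-9 - 1*(-29)) + 937)/(-15 - 1250) = ((-9 + 29) + 937)/(-1265) = (20 + 937)*(-1/1265) = 957*(-1/1265) = -87/115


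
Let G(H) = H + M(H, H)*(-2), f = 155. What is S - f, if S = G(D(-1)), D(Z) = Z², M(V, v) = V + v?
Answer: -158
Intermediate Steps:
G(H) = -3*H (G(H) = H + (H + H)*(-2) = H + (2*H)*(-2) = H - 4*H = -3*H)
S = -3 (S = -3*(-1)² = -3*1 = -3)
S - f = -3 - 1*155 = -3 - 155 = -158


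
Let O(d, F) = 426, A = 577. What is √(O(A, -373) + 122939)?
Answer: √123365 ≈ 351.23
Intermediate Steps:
√(O(A, -373) + 122939) = √(426 + 122939) = √123365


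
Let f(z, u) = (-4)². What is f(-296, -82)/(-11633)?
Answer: -16/11633 ≈ -0.0013754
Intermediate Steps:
f(z, u) = 16
f(-296, -82)/(-11633) = 16/(-11633) = 16*(-1/11633) = -16/11633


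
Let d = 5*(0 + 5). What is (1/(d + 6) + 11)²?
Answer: 116964/961 ≈ 121.71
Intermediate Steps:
d = 25 (d = 5*5 = 25)
(1/(d + 6) + 11)² = (1/(25 + 6) + 11)² = (1/31 + 11)² = (342/31)² = 116964/961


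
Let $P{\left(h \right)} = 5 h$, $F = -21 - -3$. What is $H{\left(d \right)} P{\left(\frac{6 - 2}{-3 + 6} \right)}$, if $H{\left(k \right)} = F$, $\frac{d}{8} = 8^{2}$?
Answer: $-120$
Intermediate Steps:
$d = 512$ ($d = 8 \cdot 8^{2} = 8 \cdot 64 = 512$)
$F = -18$ ($F = -21 + 3 = -18$)
$H{\left(k \right)} = -18$
$H{\left(d \right)} P{\left(\frac{6 - 2}{-3 + 6} \right)} = - 18 \cdot 5 \frac{6 - 2}{-3 + 6} = - 18 \cdot 5 \cdot \frac{4}{3} = \left(-18\right) \frac{20}{3} = -120$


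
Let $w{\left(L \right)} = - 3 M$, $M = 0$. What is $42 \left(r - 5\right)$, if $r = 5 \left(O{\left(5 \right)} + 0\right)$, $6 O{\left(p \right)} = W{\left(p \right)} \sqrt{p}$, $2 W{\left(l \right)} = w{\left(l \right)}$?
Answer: $-210$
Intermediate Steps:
$w{\left(L \right)} = 0$ ($w{\left(L \right)} = \left(-3\right) 0 = 0$)
$W{\left(l \right)} = 0$ ($W{\left(l \right)} = \frac{1}{2} \cdot 0 = 0$)
$O{\left(p \right)} = 0$ ($O{\left(p \right)} = \frac{0 \sqrt{p}}{6} = \frac{1}{6} \cdot 0 = 0$)
$r = 0$ ($r = 5 \left(0 + 0\right) = 5 \cdot 0 = 0$)
$42 \left(r - 5\right) = 42 \left(0 - 5\right) = 42 \left(-5\right) = -210$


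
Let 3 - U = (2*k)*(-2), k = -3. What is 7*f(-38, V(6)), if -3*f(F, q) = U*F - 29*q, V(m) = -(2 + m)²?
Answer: -15386/3 ≈ -5128.7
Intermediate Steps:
U = -9 (U = 3 - 2*(-3)*(-2) = 3 - (-6)*(-2) = 3 - 1*12 = 3 - 12 = -9)
f(F, q) = 3*F + 29*q/3 (f(F, q) = -(-9*F - 29*q)/3 = -(-29*q - 9*F)/3 = 3*F + 29*q/3)
7*f(-38, V(6)) = 7*(3*(-38) + 29*(-(2 + 6)²)/3) = 7*(-114 + 29*(-1*8²)/3) = 7*(-114 + 29*(-1*64)/3) = 7*(-114 + (29/3)*(-64)) = 7*(-114 - 1856/3) = 7*(-2198/3) = -15386/3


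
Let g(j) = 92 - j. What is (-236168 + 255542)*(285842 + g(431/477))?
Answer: 880807181846/159 ≈ 5.5397e+9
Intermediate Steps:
(-236168 + 255542)*(285842 + g(431/477)) = (-236168 + 255542)*(285842 + (92 - 431/477)) = 19374*(285842 + (92 - 431/477)) = 19374*(285842 + 43453/477) = 19374*(136390087/477) = 880807181846/159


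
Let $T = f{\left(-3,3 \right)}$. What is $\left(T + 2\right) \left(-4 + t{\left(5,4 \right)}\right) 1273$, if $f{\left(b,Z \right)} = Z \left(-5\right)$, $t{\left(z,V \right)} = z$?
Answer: $-16549$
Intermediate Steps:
$f{\left(b,Z \right)} = - 5 Z$
$T = -15$ ($T = \left(-5\right) 3 = -15$)
$\left(T + 2\right) \left(-4 + t{\left(5,4 \right)}\right) 1273 = \left(-15 + 2\right) \left(-4 + 5\right) 1273 = \left(-13\right) 1 \cdot 1273 = \left(-13\right) 1273 = -16549$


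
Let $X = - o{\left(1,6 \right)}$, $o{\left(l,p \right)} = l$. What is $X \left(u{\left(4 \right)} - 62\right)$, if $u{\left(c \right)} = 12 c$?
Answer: $14$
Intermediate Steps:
$X = -1$ ($X = \left(-1\right) 1 = -1$)
$X \left(u{\left(4 \right)} - 62\right) = - (12 \cdot 4 - 62) = - (48 - 62) = \left(-1\right) \left(-14\right) = 14$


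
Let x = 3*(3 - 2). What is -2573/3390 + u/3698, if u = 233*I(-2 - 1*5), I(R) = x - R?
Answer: -808127/6268110 ≈ -0.12893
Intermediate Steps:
x = 3 (x = 3*1 = 3)
I(R) = 3 - R
u = 2330 (u = 233*(3 - (-2 - 1*5)) = 233*(3 - (-2 - 5)) = 233*(3 - 1*(-7)) = 233*(3 + 7) = 233*10 = 2330)
-2573/3390 + u/3698 = -2573/3390 + 2330/3698 = -2573*1/3390 + 2330*(1/3698) = -2573/3390 + 1165/1849 = -808127/6268110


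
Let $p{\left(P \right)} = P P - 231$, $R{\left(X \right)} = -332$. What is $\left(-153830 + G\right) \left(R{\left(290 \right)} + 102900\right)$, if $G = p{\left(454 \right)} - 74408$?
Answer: $-2292702504$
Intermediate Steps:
$p{\left(P \right)} = -231 + P^{2}$ ($p{\left(P \right)} = P^{2} - 231 = -231 + P^{2}$)
$G = 131477$ ($G = \left(-231 + 454^{2}\right) - 74408 = \left(-231 + 206116\right) - 74408 = 205885 - 74408 = 131477$)
$\left(-153830 + G\right) \left(R{\left(290 \right)} + 102900\right) = \left(-153830 + 131477\right) \left(-332 + 102900\right) = \left(-22353\right) 102568 = -2292702504$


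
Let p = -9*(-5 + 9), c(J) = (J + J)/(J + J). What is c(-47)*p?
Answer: -36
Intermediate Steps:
c(J) = 1 (c(J) = (2*J)/((2*J)) = (2*J)*(1/(2*J)) = 1)
p = -36 (p = -9*4 = -36)
c(-47)*p = 1*(-36) = -36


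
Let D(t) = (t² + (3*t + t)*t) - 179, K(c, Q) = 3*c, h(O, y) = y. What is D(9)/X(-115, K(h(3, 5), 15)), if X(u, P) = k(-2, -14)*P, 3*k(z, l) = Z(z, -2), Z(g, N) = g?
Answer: -113/5 ≈ -22.600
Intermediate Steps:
k(z, l) = z/3
D(t) = -179 + 5*t² (D(t) = (t² + (4*t)*t) - 179 = (t² + 4*t²) - 179 = 5*t² - 179 = -179 + 5*t²)
X(u, P) = -2*P/3 (X(u, P) = ((⅓)*(-2))*P = -2*P/3)
D(9)/X(-115, K(h(3, 5), 15)) = (-179 + 5*9²)/((-2*5)) = (-179 + 5*81)/((-⅔*15)) = (-179 + 405)/(-10) = 226*(-⅒) = -113/5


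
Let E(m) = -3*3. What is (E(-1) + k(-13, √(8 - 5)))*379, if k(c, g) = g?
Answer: -3411 + 379*√3 ≈ -2754.6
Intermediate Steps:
E(m) = -9
(E(-1) + k(-13, √(8 - 5)))*379 = (-9 + √(8 - 5))*379 = (-9 + √3)*379 = -3411 + 379*√3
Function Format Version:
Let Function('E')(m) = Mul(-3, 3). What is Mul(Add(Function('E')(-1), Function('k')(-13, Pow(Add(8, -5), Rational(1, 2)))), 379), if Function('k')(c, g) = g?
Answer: Add(-3411, Mul(379, Pow(3, Rational(1, 2)))) ≈ -2754.6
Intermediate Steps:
Function('E')(m) = -9
Mul(Add(Function('E')(-1), Function('k')(-13, Pow(Add(8, -5), Rational(1, 2)))), 379) = Mul(Add(-9, Pow(Add(8, -5), Rational(1, 2))), 379) = Mul(Add(-9, Pow(3, Rational(1, 2))), 379) = Add(-3411, Mul(379, Pow(3, Rational(1, 2))))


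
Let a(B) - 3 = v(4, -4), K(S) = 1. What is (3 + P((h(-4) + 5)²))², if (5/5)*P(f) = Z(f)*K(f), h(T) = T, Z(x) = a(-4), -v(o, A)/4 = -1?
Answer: 100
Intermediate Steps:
v(o, A) = 4 (v(o, A) = -4*(-1) = 4)
a(B) = 7 (a(B) = 3 + 4 = 7)
Z(x) = 7
P(f) = 7 (P(f) = 7*1 = 7)
(3 + P((h(-4) + 5)²))² = (3 + 7)² = 10² = 100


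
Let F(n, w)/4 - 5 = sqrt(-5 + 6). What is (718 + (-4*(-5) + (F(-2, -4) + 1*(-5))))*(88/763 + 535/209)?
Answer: 322933929/159467 ≈ 2025.1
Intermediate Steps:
F(n, w) = 24 (F(n, w) = 20 + 4*sqrt(-5 + 6) = 20 + 4*sqrt(1) = 20 + 4*1 = 20 + 4 = 24)
(718 + (-4*(-5) + (F(-2, -4) + 1*(-5))))*(88/763 + 535/209) = (718 + (-4*(-5) + (24 + 1*(-5))))*(88/763 + 535/209) = (718 + (20 + (24 - 5)))*(88*(1/763) + 535*(1/209)) = (718 + (20 + 19))*(88/763 + 535/209) = (718 + 39)*(426597/159467) = 757*(426597/159467) = 322933929/159467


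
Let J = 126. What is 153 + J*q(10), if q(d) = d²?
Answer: 12753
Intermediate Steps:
153 + J*q(10) = 153 + 126*10² = 153 + 126*100 = 153 + 12600 = 12753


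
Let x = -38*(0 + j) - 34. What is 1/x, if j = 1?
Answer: -1/72 ≈ -0.013889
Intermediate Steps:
x = -72 (x = -38*(0 + 1) - 34 = -38 - 34 = -72)
1/x = 1/(-72) = -1/72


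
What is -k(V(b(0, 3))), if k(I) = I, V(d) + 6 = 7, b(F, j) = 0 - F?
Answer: -1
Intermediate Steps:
b(F, j) = -F
V(d) = 1 (V(d) = -6 + 7 = 1)
-k(V(b(0, 3))) = -1*1 = -1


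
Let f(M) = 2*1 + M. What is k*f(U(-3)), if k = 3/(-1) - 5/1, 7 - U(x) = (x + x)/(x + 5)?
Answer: -96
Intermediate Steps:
U(x) = 7 - 2*x/(5 + x) (U(x) = 7 - (x + x)/(x + 5) = 7 - 2*x/(5 + x))
k = -8 (k = 3*(-1) - 5*1 = -3 - 5 = -8)
f(M) = 2 + M
k*f(U(-3)) = -8*(2 + 5*(7 - 3)/(5 - 3)) = -8*(2 + 5*4/2) = -8*(2 + 5*(1/2)*4) = -8*(2 + 10) = -8*12 = -96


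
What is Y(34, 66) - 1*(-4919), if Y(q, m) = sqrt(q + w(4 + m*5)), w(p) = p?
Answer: 4919 + 4*sqrt(23) ≈ 4938.2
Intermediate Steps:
Y(q, m) = sqrt(4 + q + 5*m) (Y(q, m) = sqrt(q + (4 + m*5)) = sqrt(q + (4 + 5*m)) = sqrt(4 + q + 5*m))
Y(34, 66) - 1*(-4919) = sqrt(4 + 34 + 5*66) - 1*(-4919) = sqrt(4 + 34 + 330) + 4919 = sqrt(368) + 4919 = 4*sqrt(23) + 4919 = 4919 + 4*sqrt(23)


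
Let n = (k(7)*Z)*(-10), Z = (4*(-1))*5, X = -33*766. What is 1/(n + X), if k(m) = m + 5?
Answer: -1/22878 ≈ -4.3710e-5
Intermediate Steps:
X = -25278
Z = -20 (Z = -4*5 = -20)
k(m) = 5 + m
n = 2400 (n = ((5 + 7)*(-20))*(-10) = (12*(-20))*(-10) = -240*(-10) = 2400)
1/(n + X) = 1/(2400 - 25278) = 1/(-22878) = -1/22878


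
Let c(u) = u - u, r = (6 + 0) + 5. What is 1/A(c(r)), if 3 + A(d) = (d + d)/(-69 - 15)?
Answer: -⅓ ≈ -0.33333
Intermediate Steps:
r = 11 (r = 6 + 5 = 11)
c(u) = 0
A(d) = -3 - d/42 (A(d) = -3 + (d + d)/(-69 - 15) = -3 + (2*d)/(-84) = -3 + (2*d)*(-1/84) = -3 - d/42)
1/A(c(r)) = 1/(-3 - 1/42*0) = 1/(-3 + 0) = 1/(-3) = -⅓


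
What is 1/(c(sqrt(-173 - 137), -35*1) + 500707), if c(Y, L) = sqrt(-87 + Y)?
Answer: 1/(500707 + sqrt(-87 + I*sqrt(310))) ≈ 1.9972e-6 - 4.0e-11*I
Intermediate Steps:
1/(c(sqrt(-173 - 137), -35*1) + 500707) = 1/(sqrt(-87 + sqrt(-173 - 137)) + 500707) = 1/(sqrt(-87 + sqrt(-310)) + 500707) = 1/(sqrt(-87 + I*sqrt(310)) + 500707) = 1/(500707 + sqrt(-87 + I*sqrt(310)))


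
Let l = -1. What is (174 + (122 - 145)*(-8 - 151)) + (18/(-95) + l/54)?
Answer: 19651963/5130 ≈ 3830.8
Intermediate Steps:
(174 + (122 - 145)*(-8 - 151)) + (18/(-95) + l/54) = (174 + (122 - 145)*(-8 - 151)) + (18/(-95) - 1/54) = (174 - 23*(-159)) + (18*(-1/95) - 1*1/54) = (174 + 3657) + (-18/95 - 1/54) = 3831 - 1067/5130 = 19651963/5130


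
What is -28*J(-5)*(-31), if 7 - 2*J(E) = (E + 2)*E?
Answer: -3472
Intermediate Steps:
J(E) = 7/2 - E*(2 + E)/2 (J(E) = 7/2 - (E + 2)*E/2 = 7/2 - (2 + E)*E/2 = 7/2 - E*(2 + E)/2)
-28*J(-5)*(-31) = -28*(7/2 - 1*(-5) - 1/2*(-5)**2)*(-31) = -28*(7/2 + 5 - 1/2*25)*(-31) = -28*(7/2 + 5 - 25/2)*(-31) = -28*(-4)*(-31) = 112*(-31) = -3472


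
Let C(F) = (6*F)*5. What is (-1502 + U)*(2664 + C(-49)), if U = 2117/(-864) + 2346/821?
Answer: -211964014399/118224 ≈ -1.7929e+6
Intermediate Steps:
C(F) = 30*F
U = 288887/709344 (U = 2117*(-1/864) + 2346*(1/821) = -2117/864 + 2346/821 = 288887/709344 ≈ 0.40726)
(-1502 + U)*(2664 + C(-49)) = (-1502 + 288887/709344)*(2664 + 30*(-49)) = -1065145801*(2664 - 1470)/709344 = -1065145801/709344*1194 = -211964014399/118224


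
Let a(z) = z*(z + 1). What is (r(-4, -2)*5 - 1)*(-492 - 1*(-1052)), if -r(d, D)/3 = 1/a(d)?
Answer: -1260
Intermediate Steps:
a(z) = z*(1 + z)
r(d, D) = -3/(d*(1 + d)) (r(d, D) = -3*1/(d*(1 + d)) = -3/(d*(1 + d)))
(r(-4, -2)*5 - 1)*(-492 - 1*(-1052)) = (-3/(-4*(1 - 4))*5 - 1)*(-492 - 1*(-1052)) = (-3*(-¼)/(-3)*5 - 1)*(-492 + 1052) = (-3*(-¼)*(-⅓)*5 - 1)*560 = (-¼*5 - 1)*560 = (-5/4 - 1)*560 = -9/4*560 = -1260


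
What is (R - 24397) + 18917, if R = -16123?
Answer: -21603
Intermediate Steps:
(R - 24397) + 18917 = (-16123 - 24397) + 18917 = -40520 + 18917 = -21603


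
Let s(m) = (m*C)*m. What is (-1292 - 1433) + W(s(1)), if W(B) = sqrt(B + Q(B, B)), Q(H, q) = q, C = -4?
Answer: -2725 + 2*I*sqrt(2) ≈ -2725.0 + 2.8284*I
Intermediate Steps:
s(m) = -4*m**2 (s(m) = (m*(-4))*m = (-4*m)*m = -4*m**2)
W(B) = sqrt(2)*sqrt(B) (W(B) = sqrt(B + B) = sqrt(2*B) = sqrt(2)*sqrt(B))
(-1292 - 1433) + W(s(1)) = (-1292 - 1433) + sqrt(2)*sqrt(-4*1**2) = -2725 + sqrt(2)*sqrt(-4*1) = -2725 + sqrt(2)*sqrt(-4) = -2725 + sqrt(2)*(2*I) = -2725 + 2*I*sqrt(2)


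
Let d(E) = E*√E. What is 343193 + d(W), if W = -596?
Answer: 343193 - 1192*I*√149 ≈ 3.4319e+5 - 14550.0*I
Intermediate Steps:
d(E) = E^(3/2)
343193 + d(W) = 343193 + (-596)^(3/2) = 343193 - 1192*I*√149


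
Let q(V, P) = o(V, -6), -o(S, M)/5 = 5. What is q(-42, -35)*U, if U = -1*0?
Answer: 0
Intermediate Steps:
o(S, M) = -25 (o(S, M) = -5*5 = -25)
q(V, P) = -25
U = 0
q(-42, -35)*U = -25*0 = 0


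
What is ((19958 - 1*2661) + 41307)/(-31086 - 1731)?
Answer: -58604/32817 ≈ -1.7858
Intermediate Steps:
((19958 - 1*2661) + 41307)/(-31086 - 1731) = ((19958 - 2661) + 41307)/(-32817) = (17297 + 41307)*(-1/32817) = 58604*(-1/32817) = -58604/32817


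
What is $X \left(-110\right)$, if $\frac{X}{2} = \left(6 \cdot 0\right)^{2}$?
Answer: $0$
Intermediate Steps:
$X = 0$ ($X = 2 \left(6 \cdot 0\right)^{2} = 2 \cdot 0^{2} = 2 \cdot 0 = 0$)
$X \left(-110\right) = 0 \left(-110\right) = 0$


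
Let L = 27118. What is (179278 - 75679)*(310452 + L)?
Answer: 34971914430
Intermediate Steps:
(179278 - 75679)*(310452 + L) = (179278 - 75679)*(310452 + 27118) = 103599*337570 = 34971914430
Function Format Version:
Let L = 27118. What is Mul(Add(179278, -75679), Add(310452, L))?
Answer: 34971914430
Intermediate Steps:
Mul(Add(179278, -75679), Add(310452, L)) = Mul(Add(179278, -75679), Add(310452, 27118)) = Mul(103599, 337570) = 34971914430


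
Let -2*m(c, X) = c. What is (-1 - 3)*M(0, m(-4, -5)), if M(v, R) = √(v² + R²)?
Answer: -8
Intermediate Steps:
m(c, X) = -c/2
M(v, R) = √(R² + v²)
(-1 - 3)*M(0, m(-4, -5)) = (-1 - 3)*√((-½*(-4))² + 0²) = -4*√(2² + 0) = -4*√(4 + 0) = -4*√4 = -4*2 = -8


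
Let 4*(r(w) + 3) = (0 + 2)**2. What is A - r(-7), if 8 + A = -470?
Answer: -476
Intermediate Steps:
A = -478 (A = -8 - 470 = -478)
r(w) = -2 (r(w) = -3 + (0 + 2)**2/4 = -3 + (1/4)*2**2 = -3 + (1/4)*4 = -3 + 1 = -2)
A - r(-7) = -478 - 1*(-2) = -478 + 2 = -476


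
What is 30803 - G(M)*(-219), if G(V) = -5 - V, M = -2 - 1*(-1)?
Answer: 29927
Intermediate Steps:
M = -1 (M = -2 + 1 = -1)
30803 - G(M)*(-219) = 30803 - (-5 - 1*(-1))*(-219) = 30803 - (-5 + 1)*(-219) = 30803 - (-4)*(-219) = 30803 - 1*876 = 30803 - 876 = 29927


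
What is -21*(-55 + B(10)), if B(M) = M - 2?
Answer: 987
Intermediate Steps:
B(M) = -2 + M
-21*(-55 + B(10)) = -21*(-55 + (-2 + 10)) = -21*(-55 + 8) = -21*(-47) = 987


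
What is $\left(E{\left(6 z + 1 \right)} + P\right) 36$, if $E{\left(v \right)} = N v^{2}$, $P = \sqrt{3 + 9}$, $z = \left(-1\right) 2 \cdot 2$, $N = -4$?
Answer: $-76176 + 72 \sqrt{3} \approx -76051.0$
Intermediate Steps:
$z = -4$ ($z = \left(-2\right) 2 = -4$)
$P = 2 \sqrt{3}$ ($P = \sqrt{12} = 2 \sqrt{3} \approx 3.4641$)
$E{\left(v \right)} = - 4 v^{2}$
$\left(E{\left(6 z + 1 \right)} + P\right) 36 = \left(- 4 \left(6 \left(-4\right) + 1\right)^{2} + 2 \sqrt{3}\right) 36 = \left(- 4 \left(-24 + 1\right)^{2} + 2 \sqrt{3}\right) 36 = \left(- 4 \left(-23\right)^{2} + 2 \sqrt{3}\right) 36 = \left(\left(-4\right) 529 + 2 \sqrt{3}\right) 36 = \left(-2116 + 2 \sqrt{3}\right) 36 = -76176 + 72 \sqrt{3}$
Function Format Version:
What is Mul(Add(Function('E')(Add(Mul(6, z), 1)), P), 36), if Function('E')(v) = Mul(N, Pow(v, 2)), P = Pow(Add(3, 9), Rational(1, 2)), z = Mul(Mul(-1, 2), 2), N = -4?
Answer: Add(-76176, Mul(72, Pow(3, Rational(1, 2)))) ≈ -76051.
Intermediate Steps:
z = -4 (z = Mul(-2, 2) = -4)
P = Mul(2, Pow(3, Rational(1, 2))) (P = Pow(12, Rational(1, 2)) = Mul(2, Pow(3, Rational(1, 2))) ≈ 3.4641)
Function('E')(v) = Mul(-4, Pow(v, 2))
Mul(Add(Function('E')(Add(Mul(6, z), 1)), P), 36) = Mul(Add(Mul(-4, Pow(Add(Mul(6, -4), 1), 2)), Mul(2, Pow(3, Rational(1, 2)))), 36) = Mul(Add(Mul(-4, Pow(Add(-24, 1), 2)), Mul(2, Pow(3, Rational(1, 2)))), 36) = Mul(Add(Mul(-4, Pow(-23, 2)), Mul(2, Pow(3, Rational(1, 2)))), 36) = Mul(Add(Mul(-4, 529), Mul(2, Pow(3, Rational(1, 2)))), 36) = Mul(Add(-2116, Mul(2, Pow(3, Rational(1, 2)))), 36) = Add(-76176, Mul(72, Pow(3, Rational(1, 2))))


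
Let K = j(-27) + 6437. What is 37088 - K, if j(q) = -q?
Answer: 30624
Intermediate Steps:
K = 6464 (K = -1*(-27) + 6437 = 27 + 6437 = 6464)
37088 - K = 37088 - 1*6464 = 37088 - 6464 = 30624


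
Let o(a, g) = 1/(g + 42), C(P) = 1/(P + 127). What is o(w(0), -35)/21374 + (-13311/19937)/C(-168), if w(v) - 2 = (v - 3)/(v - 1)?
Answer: 81654193055/2982934066 ≈ 27.374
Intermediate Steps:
C(P) = 1/(127 + P)
w(v) = 2 + (-3 + v)/(-1 + v) (w(v) = 2 + (v - 3)/(v - 1) = 2 + (-3 + v)/(-1 + v))
o(a, g) = 1/(42 + g)
o(w(0), -35)/21374 + (-13311/19937)/C(-168) = 1/((42 - 35)*21374) + (-13311/19937)/(1/(127 - 168)) = (1/21374)/7 + (-13311*1/19937)/(1/(-41)) = (1/7)*(1/21374) - 13311/(19937*(-1/41)) = 1/149618 - 13311/19937*(-41) = 1/149618 + 545751/19937 = 81654193055/2982934066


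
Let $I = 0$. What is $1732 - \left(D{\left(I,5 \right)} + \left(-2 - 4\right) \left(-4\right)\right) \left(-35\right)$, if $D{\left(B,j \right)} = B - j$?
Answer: $2397$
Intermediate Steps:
$1732 - \left(D{\left(I,5 \right)} + \left(-2 - 4\right) \left(-4\right)\right) \left(-35\right) = 1732 - \left(\left(0 - 5\right) + \left(-2 - 4\right) \left(-4\right)\right) \left(-35\right) = 1732 - \left(\left(0 - 5\right) - -24\right) \left(-35\right) = 1732 - \left(-5 + 24\right) \left(-35\right) = 1732 - 19 \left(-35\right) = 1732 - -665 = 1732 + 665 = 2397$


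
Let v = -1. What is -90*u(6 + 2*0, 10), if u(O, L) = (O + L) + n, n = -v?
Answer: -1530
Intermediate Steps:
n = 1 (n = -1*(-1) = 1)
u(O, L) = 1 + L + O (u(O, L) = (O + L) + 1 = (L + O) + 1 = 1 + L + O)
-90*u(6 + 2*0, 10) = -90*(1 + 10 + (6 + 2*0)) = -90*(1 + 10 + (6 + 0)) = -90*(1 + 10 + 6) = -90*17 = -1530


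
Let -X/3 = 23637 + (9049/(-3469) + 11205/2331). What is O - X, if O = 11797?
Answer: 74316665110/898471 ≈ 82715.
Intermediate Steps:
X = -63717402723/898471 (X = -3*(23637 + (9049/(-3469) + 11205/2331)) = -3*(23637 + (9049*(-1/3469) + 11205*(1/2331))) = -3*(23637 + (-9049/3469 + 1245/259)) = -3*(23637 + 1975214/898471) = -3*21239134241/898471 = -63717402723/898471 ≈ -70918.)
O - X = 11797 - 1*(-63717402723/898471) = 11797 + 63717402723/898471 = 74316665110/898471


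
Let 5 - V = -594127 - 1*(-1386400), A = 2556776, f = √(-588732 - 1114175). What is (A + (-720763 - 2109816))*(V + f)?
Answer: 216925355204 - 273803*I*√1702907 ≈ 2.1693e+11 - 3.573e+8*I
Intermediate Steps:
f = I*√1702907 (f = √(-1702907) = I*√1702907 ≈ 1305.0*I)
V = -792268 (V = 5 - (-594127 - 1*(-1386400)) = 5 - (-594127 + 1386400) = 5 - 1*792273 = 5 - 792273 = -792268)
(A + (-720763 - 2109816))*(V + f) = (2556776 + (-720763 - 2109816))*(-792268 + I*√1702907) = (2556776 - 2830579)*(-792268 + I*√1702907) = -273803*(-792268 + I*√1702907) = 216925355204 - 273803*I*√1702907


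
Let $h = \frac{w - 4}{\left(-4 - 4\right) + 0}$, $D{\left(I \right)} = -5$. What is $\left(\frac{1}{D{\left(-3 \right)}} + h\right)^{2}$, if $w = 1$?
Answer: $\frac{49}{1600} \approx 0.030625$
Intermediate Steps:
$h = \frac{3}{8}$ ($h = \frac{1 - 4}{\left(-4 - 4\right) + 0} = - \frac{3}{\left(-4 - 4\right) + 0} = - \frac{3}{-8 + 0} = - \frac{3}{-8} = \left(-3\right) \left(- \frac{1}{8}\right) = \frac{3}{8} \approx 0.375$)
$\left(\frac{1}{D{\left(-3 \right)}} + h\right)^{2} = \left(\frac{1}{-5} + \frac{3}{8}\right)^{2} = \left(- \frac{1}{5} + \frac{3}{8}\right)^{2} = \left(\frac{7}{40}\right)^{2} = \frac{49}{1600}$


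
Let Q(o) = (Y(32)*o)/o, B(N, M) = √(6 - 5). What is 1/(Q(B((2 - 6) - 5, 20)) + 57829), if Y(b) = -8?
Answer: 1/57821 ≈ 1.7295e-5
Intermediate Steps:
B(N, M) = 1 (B(N, M) = √1 = 1)
Q(o) = -8 (Q(o) = (-8*o)/o = -8)
1/(Q(B((2 - 6) - 5, 20)) + 57829) = 1/(-8 + 57829) = 1/57821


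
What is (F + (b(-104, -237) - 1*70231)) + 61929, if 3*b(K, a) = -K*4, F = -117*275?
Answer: -121015/3 ≈ -40338.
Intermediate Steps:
F = -32175
b(K, a) = -4*K/3 (b(K, a) = (-K*4)/3 = (-4*K)/3 = -4*K/3)
(F + (b(-104, -237) - 1*70231)) + 61929 = (-32175 + (-4/3*(-104) - 1*70231)) + 61929 = (-32175 + (416/3 - 70231)) + 61929 = (-32175 - 210277/3) + 61929 = -306802/3 + 61929 = -121015/3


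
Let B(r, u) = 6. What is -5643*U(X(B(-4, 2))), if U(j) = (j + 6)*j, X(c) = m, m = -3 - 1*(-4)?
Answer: -39501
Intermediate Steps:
m = 1 (m = -3 + 4 = 1)
X(c) = 1
U(j) = j*(6 + j) (U(j) = (6 + j)*j = j*(6 + j))
-5643*U(X(B(-4, 2))) = -5643*(6 + 1) = -5643*7 = -39501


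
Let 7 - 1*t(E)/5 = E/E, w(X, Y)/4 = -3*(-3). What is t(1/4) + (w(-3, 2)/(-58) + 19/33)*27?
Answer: 9183/319 ≈ 28.787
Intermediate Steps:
w(X, Y) = 36 (w(X, Y) = 4*(-3*(-3)) = 4*9 = 36)
t(E) = 30 (t(E) = 35 - 5*E/E = 35 - 5*1 = 35 - 5 = 30)
t(1/4) + (w(-3, 2)/(-58) + 19/33)*27 = 30 + (36/(-58) + 19/33)*27 = 30 + (36*(-1/58) + 19*(1/33))*27 = 30 + (-18/29 + 19/33)*27 = 30 - 43/957*27 = 30 - 387/319 = 9183/319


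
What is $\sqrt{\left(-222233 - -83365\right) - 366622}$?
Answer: $i \sqrt{505490} \approx 710.98 i$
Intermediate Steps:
$\sqrt{\left(-222233 - -83365\right) - 366622} = \sqrt{\left(-222233 + 83365\right) - 366622} = \sqrt{-138868 - 366622} = \sqrt{-505490} = i \sqrt{505490}$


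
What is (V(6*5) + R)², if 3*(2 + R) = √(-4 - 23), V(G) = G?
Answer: (28 + I*√3)² ≈ 781.0 + 96.995*I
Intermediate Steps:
R = -2 + I*√3 (R = -2 + √(-4 - 23)/3 = -2 + √(-27)/3 = -2 + (3*I*√3)/3 = -2 + I*√3 ≈ -2.0 + 1.732*I)
(V(6*5) + R)² = (6*5 + (-2 + I*√3))² = (30 + (-2 + I*√3))² = (28 + I*√3)²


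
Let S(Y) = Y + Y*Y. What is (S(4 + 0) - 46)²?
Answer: 676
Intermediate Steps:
S(Y) = Y + Y²
(S(4 + 0) - 46)² = ((4 + 0)*(1 + (4 + 0)) - 46)² = (4*(1 + 4) - 46)² = (4*5 - 46)² = (20 - 46)² = (-26)² = 676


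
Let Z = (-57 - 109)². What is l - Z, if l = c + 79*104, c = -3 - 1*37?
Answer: -19380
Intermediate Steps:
c = -40 (c = -3 - 37 = -40)
l = 8176 (l = -40 + 79*104 = -40 + 8216 = 8176)
Z = 27556 (Z = (-166)² = 27556)
l - Z = 8176 - 1*27556 = 8176 - 27556 = -19380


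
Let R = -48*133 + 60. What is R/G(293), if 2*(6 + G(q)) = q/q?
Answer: 12648/11 ≈ 1149.8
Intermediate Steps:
G(q) = -11/2 (G(q) = -6 + (q/q)/2 = -6 + (½)*1 = -6 + ½ = -11/2)
R = -6324 (R = -6384 + 60 = -6324)
R/G(293) = -6324/(-11/2) = -6324*(-2/11) = 12648/11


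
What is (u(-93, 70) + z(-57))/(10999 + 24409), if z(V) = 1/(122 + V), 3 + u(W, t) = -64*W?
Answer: 193343/1150760 ≈ 0.16801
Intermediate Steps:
u(W, t) = -3 - 64*W
(u(-93, 70) + z(-57))/(10999 + 24409) = ((-3 - 64*(-93)) + 1/(122 - 57))/(10999 + 24409) = ((-3 + 5952) + 1/65)/35408 = (5949 + 1/65)*(1/35408) = (386686/65)*(1/35408) = 193343/1150760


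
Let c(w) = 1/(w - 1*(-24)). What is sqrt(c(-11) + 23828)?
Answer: sqrt(4026945)/13 ≈ 154.36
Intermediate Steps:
c(w) = 1/(24 + w) (c(w) = 1/(w + 24) = 1/(24 + w))
sqrt(c(-11) + 23828) = sqrt(1/(24 - 11) + 23828) = sqrt(1/13 + 23828) = sqrt(309765/13) = sqrt(4026945)/13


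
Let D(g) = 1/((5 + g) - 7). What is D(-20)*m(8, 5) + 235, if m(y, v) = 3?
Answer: 5167/22 ≈ 234.86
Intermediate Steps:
D(g) = 1/(-2 + g)
D(-20)*m(8, 5) + 235 = 3/(-2 - 20) + 235 = 3/(-22) + 235 = -1/22*3 + 235 = -3/22 + 235 = 5167/22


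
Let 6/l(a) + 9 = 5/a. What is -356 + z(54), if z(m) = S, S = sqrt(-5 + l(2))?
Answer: -356 + I*sqrt(1001)/13 ≈ -356.0 + 2.4337*I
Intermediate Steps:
l(a) = 6/(-9 + 5/a)
S = I*sqrt(1001)/13 (S = sqrt(-5 - 6*2/(-5 + 9*2)) = sqrt(-5 - 6*2/(-5 + 18)) = sqrt(-5 - 6*2/13) = sqrt(-5 - 6*2*1/13) = sqrt(-5 - 12/13) = sqrt(-77/13) = I*sqrt(1001)/13 ≈ 2.4337*I)
z(m) = I*sqrt(1001)/13
-356 + z(54) = -356 + I*sqrt(1001)/13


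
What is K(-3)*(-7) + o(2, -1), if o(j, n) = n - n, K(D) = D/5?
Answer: 21/5 ≈ 4.2000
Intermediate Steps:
K(D) = D/5 (K(D) = D*(⅕) = D/5)
o(j, n) = 0
K(-3)*(-7) + o(2, -1) = ((⅕)*(-3))*(-7) + 0 = -⅗*(-7) + 0 = 21/5 + 0 = 21/5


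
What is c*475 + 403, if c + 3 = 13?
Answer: 5153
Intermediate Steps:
c = 10 (c = -3 + 13 = 10)
c*475 + 403 = 10*475 + 403 = 4750 + 403 = 5153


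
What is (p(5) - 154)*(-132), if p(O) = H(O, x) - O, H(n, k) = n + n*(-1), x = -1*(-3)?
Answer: 20988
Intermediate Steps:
x = 3
H(n, k) = 0 (H(n, k) = n - n = 0)
p(O) = -O (p(O) = 0 - O = -O)
(p(5) - 154)*(-132) = (-1*5 - 154)*(-132) = (-5 - 154)*(-132) = -159*(-132) = 20988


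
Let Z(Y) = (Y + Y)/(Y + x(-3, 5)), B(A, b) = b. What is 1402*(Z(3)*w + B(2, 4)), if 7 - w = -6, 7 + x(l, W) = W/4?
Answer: -375736/11 ≈ -34158.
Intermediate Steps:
x(l, W) = -7 + W/4
w = 13 (w = 7 - 1*(-6) = 7 + 6 = 13)
Z(Y) = 2*Y/(-23/4 + Y) (Z(Y) = (Y + Y)/(Y + (-7 + (¼)*5)) = (2*Y)/(Y + (-7 + 5/4)) = (2*Y)/(Y - 23/4) = (2*Y)/(-23/4 + Y) = 2*Y/(-23/4 + Y))
1402*(Z(3)*w + B(2, 4)) = 1402*((8*3/(-23 + 4*3))*13 + 4) = 1402*((8*3/(-23 + 12))*13 + 4) = 1402*((8*3/(-11))*13 + 4) = 1402*((8*3*(-1/11))*13 + 4) = 1402*(-24/11*13 + 4) = 1402*(-312/11 + 4) = 1402*(-268/11) = -375736/11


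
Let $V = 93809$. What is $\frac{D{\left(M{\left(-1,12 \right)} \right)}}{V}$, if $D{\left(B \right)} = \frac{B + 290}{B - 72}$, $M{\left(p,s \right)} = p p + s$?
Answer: $- \frac{303}{5534731} \approx -5.4745 \cdot 10^{-5}$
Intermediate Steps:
$M{\left(p,s \right)} = s + p^{2}$ ($M{\left(p,s \right)} = p^{2} + s = s + p^{2}$)
$D{\left(B \right)} = \frac{290 + B}{-72 + B}$
$\frac{D{\left(M{\left(-1,12 \right)} \right)}}{V} = \frac{\frac{1}{-72 + \left(12 + \left(-1\right)^{2}\right)} \left(290 + \left(12 + \left(-1\right)^{2}\right)\right)}{93809} = \frac{290 + \left(12 + 1\right)}{-72 + \left(12 + 1\right)} \frac{1}{93809} = \frac{290 + 13}{-72 + 13} \cdot \frac{1}{93809} = \frac{1}{-59} \cdot 303 \cdot \frac{1}{93809} = \left(- \frac{1}{59}\right) 303 \cdot \frac{1}{93809} = \left(- \frac{303}{59}\right) \frac{1}{93809} = - \frac{303}{5534731}$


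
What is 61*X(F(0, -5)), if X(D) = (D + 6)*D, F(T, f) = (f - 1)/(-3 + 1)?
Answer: 1647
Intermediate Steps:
F(T, f) = ½ - f/2 (F(T, f) = (-1 + f)/(-2) = (-1 + f)*(-½) = ½ - f/2)
X(D) = D*(6 + D) (X(D) = (6 + D)*D = D*(6 + D))
61*X(F(0, -5)) = 61*((½ - ½*(-5))*(6 + (½ - ½*(-5)))) = 61*((½ + 5/2)*(6 + (½ + 5/2))) = 61*(3*(6 + 3)) = 61*(3*9) = 61*27 = 1647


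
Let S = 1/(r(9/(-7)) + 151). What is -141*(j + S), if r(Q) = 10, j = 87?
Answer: -1975128/161 ≈ -12268.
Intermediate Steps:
S = 1/161 (S = 1/(10 + 151) = 1/161 ≈ 0.0062112)
-141*(j + S) = -141*(87 + 1/161) = -141*14008/161 = -1975128/161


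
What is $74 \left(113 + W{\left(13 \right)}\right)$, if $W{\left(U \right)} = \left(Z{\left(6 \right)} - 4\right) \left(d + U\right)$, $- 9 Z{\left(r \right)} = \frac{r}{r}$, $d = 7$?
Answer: $\frac{20498}{9} \approx 2277.6$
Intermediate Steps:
$Z{\left(r \right)} = - \frac{1}{9}$ ($Z{\left(r \right)} = - \frac{r \frac{1}{r}}{9} = \left(- \frac{1}{9}\right) 1 = - \frac{1}{9}$)
$W{\left(U \right)} = - \frac{259}{9} - \frac{37 U}{9}$ ($W{\left(U \right)} = \left(- \frac{1}{9} - 4\right) \left(7 + U\right) = - \frac{37 \left(7 + U\right)}{9} = - \frac{259}{9} - \frac{37 U}{9}$)
$74 \left(113 + W{\left(13 \right)}\right) = 74 \left(113 - \frac{740}{9}\right) = 74 \cdot \frac{277}{9} = \frac{20498}{9}$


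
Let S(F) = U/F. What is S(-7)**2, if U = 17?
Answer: 289/49 ≈ 5.8980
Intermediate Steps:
S(F) = 17/F
S(-7)**2 = (17/(-7))**2 = (17*(-1/7))**2 = (-17/7)**2 = 289/49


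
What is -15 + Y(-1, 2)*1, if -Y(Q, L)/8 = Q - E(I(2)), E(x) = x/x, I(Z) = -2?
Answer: 1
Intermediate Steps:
E(x) = 1
Y(Q, L) = 8 - 8*Q (Y(Q, L) = -8*(Q - 1*1) = -8*(Q - 1) = -8*(-1 + Q) = 8 - 8*Q)
-15 + Y(-1, 2)*1 = -15 + (8 - 8*(-1))*1 = -15 + (8 + 8)*1 = -15 + 16*1 = -15 + 16 = 1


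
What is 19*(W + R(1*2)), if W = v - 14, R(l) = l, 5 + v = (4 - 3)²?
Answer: -304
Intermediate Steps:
v = -4 (v = -5 + (4 - 3)² = -5 + 1² = -5 + 1 = -4)
W = -18 (W = -4 - 14 = -18)
19*(W + R(1*2)) = 19*(-18 + 1*2) = 19*(-18 + 2) = 19*(-16) = -304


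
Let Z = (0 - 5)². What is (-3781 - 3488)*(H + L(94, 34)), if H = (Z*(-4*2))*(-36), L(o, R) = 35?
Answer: -52591215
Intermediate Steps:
Z = 25 (Z = (-5)² = 25)
H = 7200 (H = (25*(-4*2))*(-36) = (25*(-8))*(-36) = -200*(-36) = 7200)
(-3781 - 3488)*(H + L(94, 34)) = (-3781 - 3488)*(7200 + 35) = -7269*7235 = -52591215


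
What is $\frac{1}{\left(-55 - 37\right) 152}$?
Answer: $- \frac{1}{13984} \approx -7.151 \cdot 10^{-5}$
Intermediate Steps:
$\frac{1}{\left(-55 - 37\right) 152} = \frac{1}{\left(-92\right) 152} = \frac{1}{-13984} = - \frac{1}{13984}$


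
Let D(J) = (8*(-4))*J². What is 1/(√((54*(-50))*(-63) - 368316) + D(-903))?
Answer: -362404/9456239466305 - I*√5506/113474873595660 ≈ -3.8324e-8 - 6.5391e-13*I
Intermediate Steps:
D(J) = -32*J²
1/(√((54*(-50))*(-63) - 368316) + D(-903)) = 1/(√((54*(-50))*(-63) - 368316) - 32*(-903)²) = 1/(√(-2700*(-63) - 368316) - 32*815409) = 1/(√(170100 - 368316) - 26093088) = 1/(√(-198216) - 26093088) = 1/(6*I*√5506 - 26093088) = 1/(-26093088 + 6*I*√5506)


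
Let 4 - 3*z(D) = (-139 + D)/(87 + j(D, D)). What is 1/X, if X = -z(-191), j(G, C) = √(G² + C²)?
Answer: -349293/353854 + 94545*√2/353854 ≈ -0.60925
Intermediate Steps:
j(G, C) = √(C² + G²)
z(D) = 4/3 - (-139 + D)/(3*(87 + √2*√(D²))) (z(D) = 4/3 - (-139 + D)/(3*(87 + √(D² + D²))) = 4/3 - (-139 + D)/(3*(87 + √(2*D²))) = 4/3 - (-139 + D)/(3*(87 + √2*√(D²))))
X = -(678 + 764*√2)/(3*(87 + 191*√2)) (X = -(487 - 1*(-191) + 4*√2*√((-191)²))/(3*(87 + √2*√((-191)²))) = -(487 + 191 + 4*√2*√36481)/(3*(87 + √2*√36481)) = -(487 + 191 + 4*√2*191)/(3*(87 + √2*191)) = -(487 + 191 + 764*√2)/(3*(87 + 191*√2)) = -(678 + 764*√2)/(3*(87 + 191*√2)) ≈ -1.6414)
1/X = 1/(-232862/196179 - 21010*√2/65393)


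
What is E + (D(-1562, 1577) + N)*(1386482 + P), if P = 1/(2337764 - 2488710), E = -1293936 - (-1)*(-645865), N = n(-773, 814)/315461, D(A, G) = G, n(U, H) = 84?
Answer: 104022627425405896745/47617576106 ≈ 2.1845e+9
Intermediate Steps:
N = 84/315461 ≈ 0.00026628
E = -1939801 (E = -1293936 - 1*645865 = -1293936 - 645865 = -1939801)
P = -1/150946 (P = 1/(-150946) = -1/150946 ≈ -6.6249e-6)
E + (D(-1562, 1577) + N)*(1386482 + P) = -1939801 + (1577 + 84/315461)*(1386482 - 1/150946) = -1939801 + (497482081/315461)*(209283911971/150946) = -1939801 + 104114996047153891651/47617576106 = 104022627425405896745/47617576106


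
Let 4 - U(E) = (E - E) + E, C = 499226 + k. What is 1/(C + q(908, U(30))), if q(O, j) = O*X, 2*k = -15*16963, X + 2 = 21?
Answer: 2/778511 ≈ 2.5690e-6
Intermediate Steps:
X = 19 (X = -2 + 21 = 19)
k = -254445/2 (k = (-15*16963)/2 = (½)*(-254445) = -254445/2 ≈ -1.2722e+5)
C = 744007/2 (C = 499226 - 254445/2 = 744007/2 ≈ 3.7200e+5)
U(E) = 4 - E (U(E) = 4 - ((E - E) + E) = 4 - (0 + E) = 4 - E)
q(O, j) = 19*O (q(O, j) = O*19 = 19*O)
1/(C + q(908, U(30))) = 1/(744007/2 + 19*908) = 1/(744007/2 + 17252) = 1/(778511/2) = 2/778511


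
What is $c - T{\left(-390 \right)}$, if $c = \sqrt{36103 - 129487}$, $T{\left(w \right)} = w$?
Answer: $390 + 6 i \sqrt{2594} \approx 390.0 + 305.59 i$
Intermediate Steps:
$c = 6 i \sqrt{2594}$ ($c = \sqrt{36103 - 129487} = \sqrt{-93384} = 6 i \sqrt{2594} \approx 305.59 i$)
$c - T{\left(-390 \right)} = 6 i \sqrt{2594} - -390 = 6 i \sqrt{2594} + 390 = 390 + 6 i \sqrt{2594}$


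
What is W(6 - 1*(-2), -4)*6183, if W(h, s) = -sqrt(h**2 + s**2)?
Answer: -24732*sqrt(5) ≈ -55302.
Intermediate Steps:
W(6 - 1*(-2), -4)*6183 = -sqrt((6 - 1*(-2))**2 + (-4)**2)*6183 = -sqrt((6 + 2)**2 + 16)*6183 = -sqrt(8**2 + 16)*6183 = -sqrt(64 + 16)*6183 = -sqrt(80)*6183 = -4*sqrt(5)*6183 = -24732*sqrt(5)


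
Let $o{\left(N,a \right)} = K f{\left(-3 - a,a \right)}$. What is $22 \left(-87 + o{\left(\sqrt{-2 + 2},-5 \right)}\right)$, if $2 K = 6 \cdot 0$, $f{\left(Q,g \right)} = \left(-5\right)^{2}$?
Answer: $-1914$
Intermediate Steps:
$f{\left(Q,g \right)} = 25$
$K = 0$ ($K = \frac{6 \cdot 0}{2} = \frac{1}{2} \cdot 0 = 0$)
$o{\left(N,a \right)} = 0$ ($o{\left(N,a \right)} = 0 \cdot 25 = 0$)
$22 \left(-87 + o{\left(\sqrt{-2 + 2},-5 \right)}\right) = 22 \left(-87 + 0\right) = 22 \left(-87\right) = -1914$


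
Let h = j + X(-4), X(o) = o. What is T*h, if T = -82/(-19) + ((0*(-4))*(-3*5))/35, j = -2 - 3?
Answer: -738/19 ≈ -38.842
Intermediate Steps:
j = -5
h = -9 (h = -5 - 4 = -9)
T = 82/19 (T = -82*(-1/19) + (0*(-15))*(1/35) = 82/19 + 0*(1/35) = 82/19 + 0 = 82/19 ≈ 4.3158)
T*h = (82/19)*(-9) = -738/19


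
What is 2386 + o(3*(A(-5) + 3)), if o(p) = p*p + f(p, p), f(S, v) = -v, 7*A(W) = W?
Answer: 118882/49 ≈ 2426.2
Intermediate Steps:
A(W) = W/7
o(p) = p² - p (o(p) = p*p - p = p² - p)
2386 + o(3*(A(-5) + 3)) = 2386 + (3*((⅐)*(-5) + 3))*(-1 + 3*((⅐)*(-5) + 3)) = 2386 + (3*(-5/7 + 3))*(-1 + 3*(-5/7 + 3)) = 2386 + (3*(16/7))*(-1 + 3*(16/7)) = 2386 + 48*(-1 + 48/7)/7 = 2386 + (48/7)*(41/7) = 2386 + 1968/49 = 118882/49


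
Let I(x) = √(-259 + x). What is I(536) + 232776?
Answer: 232776 + √277 ≈ 2.3279e+5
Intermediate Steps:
I(536) + 232776 = √(-259 + 536) + 232776 = √277 + 232776 = 232776 + √277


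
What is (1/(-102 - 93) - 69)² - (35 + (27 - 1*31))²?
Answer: 144521911/38025 ≈ 3800.7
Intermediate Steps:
(1/(-102 - 93) - 69)² - (35 + (27 - 1*31))² = (1/(-195) - 69)² - (35 + (27 - 31))² = (-1/195 - 69)² - (35 - 4)² = (-13456/195)² - 1*31² = 181063936/38025 - 1*961 = 181063936/38025 - 961 = 144521911/38025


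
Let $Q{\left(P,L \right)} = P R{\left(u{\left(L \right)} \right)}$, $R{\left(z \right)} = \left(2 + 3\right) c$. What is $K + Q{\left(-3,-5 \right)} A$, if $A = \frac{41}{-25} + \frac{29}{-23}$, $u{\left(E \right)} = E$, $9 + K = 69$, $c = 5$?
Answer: $\frac{6384}{23} \approx 277.57$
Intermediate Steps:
$K = 60$ ($K = -9 + 69 = 60$)
$R{\left(z \right)} = 25$ ($R{\left(z \right)} = \left(2 + 3\right) 5 = 5 \cdot 5 = 25$)
$Q{\left(P,L \right)} = 25 P$ ($Q{\left(P,L \right)} = P 25 = 25 P$)
$A = - \frac{1668}{575}$ ($A = 41 \left(- \frac{1}{25}\right) + 29 \left(- \frac{1}{23}\right) = - \frac{41}{25} - \frac{29}{23} = - \frac{1668}{575} \approx -2.9009$)
$K + Q{\left(-3,-5 \right)} A = 60 + 25 \left(-3\right) \left(- \frac{1668}{575}\right) = 60 - - \frac{5004}{23} = 60 + \frac{5004}{23} = \frac{6384}{23}$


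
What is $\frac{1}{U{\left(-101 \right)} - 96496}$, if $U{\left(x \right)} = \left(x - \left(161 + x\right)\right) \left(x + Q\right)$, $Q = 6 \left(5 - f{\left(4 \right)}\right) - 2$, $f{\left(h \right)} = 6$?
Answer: $- \frac{1}{78947} \approx -1.2667 \cdot 10^{-5}$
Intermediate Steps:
$Q = -8$ ($Q = 6 \left(5 - 6\right) - 2 = 6 \left(-1\right) - 2 = -6 - 2 = -8$)
$U{\left(x \right)} = 1288 - 161 x$ ($U{\left(x \right)} = \left(x - \left(161 + x\right)\right) \left(x - 8\right) = - 161 \left(-8 + x\right) = 1288 - 161 x$)
$\frac{1}{U{\left(-101 \right)} - 96496} = \frac{1}{\left(1288 - -16261\right) - 96496} = \frac{1}{\left(1288 + 16261\right) - 96496} = \frac{1}{17549 - 96496} = \frac{1}{-78947} = - \frac{1}{78947}$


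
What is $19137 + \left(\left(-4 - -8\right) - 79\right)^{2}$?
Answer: $24762$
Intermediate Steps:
$19137 + \left(\left(-4 - -8\right) - 79\right)^{2} = 19137 + \left(\left(-4 + 8\right) - 79\right)^{2} = 19137 + \left(4 - 79\right)^{2} = 19137 + \left(-75\right)^{2} = 19137 + 5625 = 24762$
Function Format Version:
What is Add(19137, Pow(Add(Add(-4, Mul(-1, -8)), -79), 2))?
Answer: 24762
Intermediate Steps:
Add(19137, Pow(Add(Add(-4, Mul(-1, -8)), -79), 2)) = Add(19137, Pow(Add(Add(-4, 8), -79), 2)) = Add(19137, Pow(Add(4, -79), 2)) = Add(19137, Pow(-75, 2)) = Add(19137, 5625) = 24762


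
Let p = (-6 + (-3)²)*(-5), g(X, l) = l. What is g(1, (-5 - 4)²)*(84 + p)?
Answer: 5589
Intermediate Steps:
p = -15 (p = (-6 + 9)*(-5) = 3*(-5) = -15)
g(1, (-5 - 4)²)*(84 + p) = (-5 - 4)²*(84 - 15) = (-9)²*69 = 81*69 = 5589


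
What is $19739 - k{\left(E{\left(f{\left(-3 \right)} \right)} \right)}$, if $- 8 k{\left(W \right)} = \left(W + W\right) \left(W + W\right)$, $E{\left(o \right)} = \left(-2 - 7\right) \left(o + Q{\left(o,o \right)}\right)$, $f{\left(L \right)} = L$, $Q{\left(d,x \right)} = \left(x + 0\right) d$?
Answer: $21197$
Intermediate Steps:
$Q{\left(d,x \right)} = d x$ ($Q{\left(d,x \right)} = x d = d x$)
$E{\left(o \right)} = - 9 o - 9 o^{2}$ ($E{\left(o \right)} = \left(-2 - 7\right) \left(o + o o\right) = - 9 \left(o + o^{2}\right) = - 9 o - 9 o^{2}$)
$k{\left(W \right)} = - \frac{W^{2}}{2}$ ($k{\left(W \right)} = - \frac{\left(W + W\right) \left(W + W\right)}{8} = - \frac{2 W 2 W}{8} = - \frac{4 W^{2}}{8} = - \frac{W^{2}}{2}$)
$19739 - k{\left(E{\left(f{\left(-3 \right)} \right)} \right)} = 19739 - - \frac{\left(9 \left(-3\right) \left(-1 - -3\right)\right)^{2}}{2} = 19739 - - \frac{\left(9 \left(-3\right) \left(-1 + 3\right)\right)^{2}}{2} = 19739 - - \frac{\left(9 \left(-3\right) 2\right)^{2}}{2} = 19739 - - \frac{\left(-54\right)^{2}}{2} = 19739 - \left(- \frac{1}{2}\right) 2916 = 19739 - -1458 = 19739 + 1458 = 21197$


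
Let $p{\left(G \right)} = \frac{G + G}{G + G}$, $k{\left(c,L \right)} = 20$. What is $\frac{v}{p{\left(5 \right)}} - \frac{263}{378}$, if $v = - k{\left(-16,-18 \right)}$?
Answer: $- \frac{7823}{378} \approx -20.696$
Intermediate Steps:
$v = -20$ ($v = \left(-1\right) 20 = -20$)
$p{\left(G \right)} = 1$ ($p{\left(G \right)} = \frac{2 G}{2 G} = 2 G \frac{1}{2 G} = 1$)
$\frac{v}{p{\left(5 \right)}} - \frac{263}{378} = - \frac{20}{1} - \frac{263}{378} = \left(-20\right) 1 - \frac{263}{378} = -20 - \frac{263}{378} = - \frac{7823}{378}$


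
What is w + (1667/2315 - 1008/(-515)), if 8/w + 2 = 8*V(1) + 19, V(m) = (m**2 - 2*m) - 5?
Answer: 3576599/1478359 ≈ 2.4193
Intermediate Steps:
V(m) = -5 + m**2 - 2*m
w = -8/31 (w = 8/(-2 + (8*(-5 + 1**2 - 2*1) + 19)) = 8/(-2 + (8*(-5 + 1 - 2) + 19)) = 8/(-2 + (8*(-6) + 19)) = 8/(-2 + (-48 + 19)) = 8/(-2 - 29) = 8/(-31) = 8*(-1/31) = -8/31 ≈ -0.25806)
w + (1667/2315 - 1008/(-515)) = -8/31 + (1667/2315 - 1008/(-515)) = -8/31 + (1667*(1/2315) - 1008*(-1/515)) = -8/31 + (1667/2315 + 1008/515) = -8/31 + 127681/47689 = 3576599/1478359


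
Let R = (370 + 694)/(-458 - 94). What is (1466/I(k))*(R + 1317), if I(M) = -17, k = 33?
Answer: -133024840/1173 ≈ -1.1341e+5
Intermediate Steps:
R = -133/69 (R = 1064/(-552) = 1064*(-1/552) = -133/69 ≈ -1.9275)
(1466/I(k))*(R + 1317) = (1466/(-17))*(-133/69 + 1317) = (1466*(-1/17))*(90740/69) = -1466/17*90740/69 = -133024840/1173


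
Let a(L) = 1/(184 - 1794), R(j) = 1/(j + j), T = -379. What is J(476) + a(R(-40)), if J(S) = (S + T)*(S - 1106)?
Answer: -98387101/1610 ≈ -61110.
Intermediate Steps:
R(j) = 1/(2*j)
J(S) = (-1106 + S)*(-379 + S) (J(S) = (S - 379)*(S - 1106) = (-379 + S)*(-1106 + S) = (-1106 + S)*(-379 + S))
a(L) = -1/1610 (a(L) = 1/(-1610) = -1/1610)
J(476) + a(R(-40)) = (419174 + 476**2 - 1485*476) - 1/1610 = (419174 + 226576 - 706860) - 1/1610 = -61110 - 1/1610 = -98387101/1610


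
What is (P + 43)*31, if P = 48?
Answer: 2821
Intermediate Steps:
(P + 43)*31 = (48 + 43)*31 = 91*31 = 2821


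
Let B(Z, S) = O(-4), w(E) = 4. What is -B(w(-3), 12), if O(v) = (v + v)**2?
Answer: -64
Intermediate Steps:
O(v) = 4*v**2 (O(v) = (2*v)**2 = 4*v**2)
B(Z, S) = 64 (B(Z, S) = 4*(-4)**2 = 4*16 = 64)
-B(w(-3), 12) = -1*64 = -64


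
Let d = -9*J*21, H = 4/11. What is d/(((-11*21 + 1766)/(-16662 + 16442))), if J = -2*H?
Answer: -6048/307 ≈ -19.700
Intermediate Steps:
H = 4/11 (H = 4*(1/11) = 4/11 ≈ 0.36364)
J = -8/11 (J = -2*4/11 = -8/11 ≈ -0.72727)
d = 1512/11 (d = -9*(-8/11)*21 = (72/11)*21 = 1512/11 ≈ 137.45)
d/(((-11*21 + 1766)/(-16662 + 16442))) = 1512/(11*(((-11*21 + 1766)/(-16662 + 16442)))) = 1512/(11*(((-231 + 1766)/(-220)))) = 1512/(11*((1535*(-1/220)))) = 1512/(11*(-307/44)) = (1512/11)*(-44/307) = -6048/307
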